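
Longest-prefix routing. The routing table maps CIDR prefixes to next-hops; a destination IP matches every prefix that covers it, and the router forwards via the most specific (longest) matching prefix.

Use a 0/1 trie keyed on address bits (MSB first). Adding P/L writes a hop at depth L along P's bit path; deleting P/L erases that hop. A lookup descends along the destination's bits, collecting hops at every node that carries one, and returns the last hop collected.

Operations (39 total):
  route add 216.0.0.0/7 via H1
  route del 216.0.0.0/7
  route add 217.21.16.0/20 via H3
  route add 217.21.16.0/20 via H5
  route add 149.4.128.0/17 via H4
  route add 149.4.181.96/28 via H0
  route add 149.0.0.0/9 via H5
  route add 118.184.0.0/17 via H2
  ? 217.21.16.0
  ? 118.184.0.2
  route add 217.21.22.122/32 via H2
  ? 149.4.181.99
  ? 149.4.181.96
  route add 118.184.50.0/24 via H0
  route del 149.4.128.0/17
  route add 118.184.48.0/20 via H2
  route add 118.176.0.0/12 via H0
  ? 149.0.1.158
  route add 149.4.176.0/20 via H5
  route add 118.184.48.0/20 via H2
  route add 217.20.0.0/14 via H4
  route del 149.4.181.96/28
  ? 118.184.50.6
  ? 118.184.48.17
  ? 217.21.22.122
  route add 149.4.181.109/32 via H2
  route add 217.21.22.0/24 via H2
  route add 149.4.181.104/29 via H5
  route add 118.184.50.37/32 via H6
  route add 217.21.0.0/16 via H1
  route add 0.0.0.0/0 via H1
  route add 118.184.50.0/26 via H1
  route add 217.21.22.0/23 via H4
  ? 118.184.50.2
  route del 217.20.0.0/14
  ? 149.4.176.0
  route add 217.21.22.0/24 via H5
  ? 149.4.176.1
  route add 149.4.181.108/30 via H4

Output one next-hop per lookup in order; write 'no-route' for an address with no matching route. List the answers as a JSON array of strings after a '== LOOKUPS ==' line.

Apply in order:
  add 216.0.0.0/7 -> H1 at depth 7
  del 216.0.0.0/7 (clear depth 7)
  add 217.21.16.0/20 -> H3 at depth 20
  add 217.21.16.0/20 -> H5 at depth 20
  add 149.4.128.0/17 -> H4 at depth 17
  add 149.4.181.96/28 -> H0 at depth 28
  add 149.0.0.0/9 -> H5 at depth 9
  add 118.184.0.0/17 -> H2 at depth 17
  lookup 217.21.16.0: bits 11011001000101010001 walk d0:-→d1:-→d2:-→d3:-→d4:-→d5:-→d6:-→d7:-→d8:-→d9:-→d10:-→d11:-→d12:-→d13:-→d14:-→d15:-→d16:-→d17:-→d18:-→d19:-→d20:H5 -> H5
  lookup 118.184.0.2: bits 01110110101110000 walk d0:-→d1:-→d2:-→d3:-→d4:-→d5:-→d6:-→d7:-→d8:-→d9:-→d10:-→d11:-→d12:-→d13:-→d14:-→d15:-→d16:-→d17:H2 -> H2
  add 217.21.22.122/32 -> H2 at depth 32
  lookup 149.4.181.99: bits 1001010100000100101101010110 walk d0:-→d1:-→d2:-→d3:-→d4:-→d5:-→d6:-→d7:-→d8:-→d9:H5→d10:-→d11:-→d12:-→d13:-→d14:-→d15:-→d16:-→d17:H4→d18:-→d19:-→d20:-→d21:-→d22:-→d23:-→d24:-→d25:-→d26:-→d27:-→d28:H0 -> H0
  lookup 149.4.181.96: bits 1001010100000100101101010110 walk d0:-→d1:-→d2:-→d3:-→d4:-→d5:-→d6:-→d7:-→d8:-→d9:H5→d10:-→d11:-→d12:-→d13:-→d14:-→d15:-→d16:-→d17:H4→d18:-→d19:-→d20:-→d21:-→d22:-→d23:-→d24:-→d25:-→d26:-→d27:-→d28:H0 -> H0
  add 118.184.50.0/24 -> H0 at depth 24
  del 149.4.128.0/17 (clear depth 17)
  add 118.184.48.0/20 -> H2 at depth 20
  add 118.176.0.0/12 -> H0 at depth 12
  lookup 149.0.1.158: bits 1001010100000 walk d0:-→d1:-→d2:-→d3:-→d4:-→d5:-→d6:-→d7:-→d8:-→d9:H5→d10:-→d11:-→d12:-→d13:- -> H5
  add 149.4.176.0/20 -> H5 at depth 20
  add 118.184.48.0/20 -> H2 at depth 20
  add 217.20.0.0/14 -> H4 at depth 14
  del 149.4.181.96/28 (clear depth 28)
  lookup 118.184.50.6: bits 011101101011100000110010 walk d0:-→d1:-→d2:-→d3:-→d4:-→d5:-→d6:-→d7:-→d8:-→d9:-→d10:-→d11:-→d12:H0→d13:-→d14:-→d15:-→d16:-→d17:H2→d18:-→d19:-→d20:H2→d21:-→d22:-→d23:-→d24:H0 -> H0
  lookup 118.184.48.17: bits 0111011010111000001100 walk d0:-→d1:-→d2:-→d3:-→d4:-→d5:-→d6:-→d7:-→d8:-→d9:-→d10:-→d11:-→d12:H0→d13:-→d14:-→d15:-→d16:-→d17:H2→d18:-→d19:-→d20:H2→d21:-→d22:- -> H2
  lookup 217.21.22.122: bits 11011001000101010001011001111010 walk d0:-→d1:-→d2:-→d3:-→d4:-→d5:-→d6:-→d7:-→d8:-→d9:-→d10:-→d11:-→d12:-→d13:-→d14:H4→d15:-→d16:-→d17:-→d18:-→d19:-→d20:H5→d21:-→d22:-→d23:-→d24:-→d25:-→d26:-→d27:-→d28:-→d29:-→d30:-→d31:-→d32:H2 -> H2
  add 149.4.181.109/32 -> H2 at depth 32
  add 217.21.22.0/24 -> H2 at depth 24
  add 149.4.181.104/29 -> H5 at depth 29
  add 118.184.50.37/32 -> H6 at depth 32
  add 217.21.0.0/16 -> H1 at depth 16
  add 0.0.0.0/0 -> H1 at depth 0
  add 118.184.50.0/26 -> H1 at depth 26
  add 217.21.22.0/23 -> H4 at depth 23
  lookup 118.184.50.2: bits 01110110101110000011001000 walk d0:H1→d1:-→d2:-→d3:-→d4:-→d5:-→d6:-→d7:-→d8:-→d9:-→d10:-→d11:-→d12:H0→d13:-→d14:-→d15:-→d16:-→d17:H2→d18:-→d19:-→d20:H2→d21:-→d22:-→d23:-→d24:H0→d25:-→d26:H1 -> H1
  del 217.20.0.0/14 (clear depth 14)
  lookup 149.4.176.0: bits 100101010000010010110 walk d0:H1→d1:-→d2:-→d3:-→d4:-→d5:-→d6:-→d7:-→d8:-→d9:H5→d10:-→d11:-→d12:-→d13:-→d14:-→d15:-→d16:-→d17:-→d18:-→d19:-→d20:H5→d21:- -> H5
  add 217.21.22.0/24 -> H5 at depth 24
  lookup 149.4.176.1: bits 100101010000010010110 walk d0:H1→d1:-→d2:-→d3:-→d4:-→d5:-→d6:-→d7:-→d8:-→d9:H5→d10:-→d11:-→d12:-→d13:-→d14:-→d15:-→d16:-→d17:-→d18:-→d19:-→d20:H5→d21:- -> H5
  add 149.4.181.108/30 -> H4 at depth 30

== LOOKUPS ==
["H5","H2","H0","H0","H5","H0","H2","H2","H1","H5","H5"]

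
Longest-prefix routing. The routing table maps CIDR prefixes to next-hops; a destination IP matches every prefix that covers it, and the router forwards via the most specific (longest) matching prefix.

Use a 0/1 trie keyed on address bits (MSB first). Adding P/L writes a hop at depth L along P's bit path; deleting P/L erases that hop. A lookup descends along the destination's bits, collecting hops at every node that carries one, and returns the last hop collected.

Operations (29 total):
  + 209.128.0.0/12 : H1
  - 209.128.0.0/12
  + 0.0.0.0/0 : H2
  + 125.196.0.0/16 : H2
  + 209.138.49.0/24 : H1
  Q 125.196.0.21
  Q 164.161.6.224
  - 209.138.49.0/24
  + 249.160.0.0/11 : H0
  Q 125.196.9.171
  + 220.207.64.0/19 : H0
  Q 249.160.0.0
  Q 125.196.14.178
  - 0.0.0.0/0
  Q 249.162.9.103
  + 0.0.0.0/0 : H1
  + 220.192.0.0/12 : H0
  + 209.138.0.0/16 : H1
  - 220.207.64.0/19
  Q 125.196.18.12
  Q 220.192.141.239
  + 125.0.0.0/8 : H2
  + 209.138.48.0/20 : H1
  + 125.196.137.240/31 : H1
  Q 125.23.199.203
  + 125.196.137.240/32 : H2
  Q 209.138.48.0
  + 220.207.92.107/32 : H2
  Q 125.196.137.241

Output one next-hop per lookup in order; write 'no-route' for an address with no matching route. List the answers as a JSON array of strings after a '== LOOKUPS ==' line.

Apply in order:
  + 209.128.0.0/12 (H1) depth=12
  del 209.128.0.0/12 (clear depth 12)
  + 0.0.0.0/0 (H2) depth=0
  + 125.196.0.0/16 (H2) depth=16
  + 209.138.49.0/24 (H1) depth=24
  Q 125.196.0.21: descend 0111110111000100 ; hops seen [H2,H2] ; pick H2
  Q 164.161.6.224: descend 1 ; hops seen [H2] ; pick H2
  del 209.138.49.0/24 (clear depth 24)
  + 249.160.0.0/11 (H0) depth=11
  Q 125.196.9.171: descend 0111110111000100 ; hops seen [H2,H2] ; pick H2
  + 220.207.64.0/19 (H0) depth=19
  Q 249.160.0.0: descend 11111001101 ; hops seen [H2,H0] ; pick H0
  Q 125.196.14.178: descend 0111110111000100 ; hops seen [H2,H2] ; pick H2
  del 0.0.0.0/0 (clear depth 0)
  Q 249.162.9.103: descend 11111001101 ; hops seen [H0] ; pick H0
  + 0.0.0.0/0 (H1) depth=0
  + 220.192.0.0/12 (H0) depth=12
  + 209.138.0.0/16 (H1) depth=16
  del 220.207.64.0/19 (clear depth 19)
  Q 125.196.18.12: descend 0111110111000100 ; hops seen [H1,H2] ; pick H2
  Q 220.192.141.239: descend 110111001100 ; hops seen [H1,H0] ; pick H0
  + 125.0.0.0/8 (H2) depth=8
  + 209.138.48.0/20 (H1) depth=20
  + 125.196.137.240/31 (H1) depth=31
  Q 125.23.199.203: descend 01111101 ; hops seen [H1,H2] ; pick H2
  + 125.196.137.240/32 (H2) depth=32
  Q 209.138.48.0: descend 11010001100010100011000 ; hops seen [H1,H1,H1] ; pick H1
  + 220.207.92.107/32 (H2) depth=32
  Q 125.196.137.241: descend 0111110111000100100010011111000 ; hops seen [H1,H2,H2,H1] ; pick H1

== LOOKUPS ==
["H2","H2","H2","H0","H2","H0","H2","H0","H2","H1","H1"]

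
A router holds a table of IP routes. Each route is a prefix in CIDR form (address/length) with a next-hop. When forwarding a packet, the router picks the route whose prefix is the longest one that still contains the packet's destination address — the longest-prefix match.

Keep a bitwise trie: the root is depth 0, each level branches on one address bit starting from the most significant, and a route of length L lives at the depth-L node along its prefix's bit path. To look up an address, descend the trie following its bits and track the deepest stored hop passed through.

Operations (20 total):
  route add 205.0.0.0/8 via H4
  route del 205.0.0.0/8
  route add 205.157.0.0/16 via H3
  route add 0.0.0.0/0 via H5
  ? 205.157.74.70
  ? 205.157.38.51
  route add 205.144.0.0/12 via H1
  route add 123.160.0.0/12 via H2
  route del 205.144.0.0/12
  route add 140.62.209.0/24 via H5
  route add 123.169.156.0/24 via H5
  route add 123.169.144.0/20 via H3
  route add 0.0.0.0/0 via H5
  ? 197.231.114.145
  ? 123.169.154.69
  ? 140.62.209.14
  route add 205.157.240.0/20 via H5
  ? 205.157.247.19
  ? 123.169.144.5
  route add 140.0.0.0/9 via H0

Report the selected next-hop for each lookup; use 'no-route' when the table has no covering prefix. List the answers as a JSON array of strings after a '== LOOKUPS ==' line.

Apply in order:
  add 205.0.0.0/8 -> H4 at depth 8
  - 205.0.0.0/8 clear@8
  add 205.157.0.0/16 -> H3 at depth 16
  add 0.0.0.0/0 -> H5 at depth 0
  lookup 205.157.74.70: bits 1100110110011101 walk d0:H5→d1:-→d2:-→d3:-→d4:-→d5:-→d6:-→d7:-→d8:-→d9:-→d10:-→d11:-→d12:-→d13:-→d14:-→d15:-→d16:H3 -> H3
  lookup 205.157.38.51: bits 1100110110011101 walk d0:H5→d1:-→d2:-→d3:-→d4:-→d5:-→d6:-→d7:-→d8:-→d9:-→d10:-→d11:-→d12:-→d13:-→d14:-→d15:-→d16:H3 -> H3
  add 205.144.0.0/12 -> H1 at depth 12
  add 123.160.0.0/12 -> H2 at depth 12
  - 205.144.0.0/12 clear@12
  add 140.62.209.0/24 -> H5 at depth 24
  add 123.169.156.0/24 -> H5 at depth 24
  add 123.169.144.0/20 -> H3 at depth 20
  add 0.0.0.0/0 -> H5 at depth 0
  lookup 197.231.114.145: bits 1100 walk d0:H5→d1:-→d2:-→d3:-→d4:- -> H5
  lookup 123.169.154.69: bits 011110111010100110011 walk d0:H5→d1:-→d2:-→d3:-→d4:-→d5:-→d6:-→d7:-→d8:-→d9:-→d10:-→d11:-→d12:H2→d13:-→d14:-→d15:-→d16:-→d17:-→d18:-→d19:-→d20:H3→d21:- -> H3
  lookup 140.62.209.14: bits 100011000011111011010001 walk d0:H5→d1:-→d2:-→d3:-→d4:-→d5:-→d6:-→d7:-→d8:-→d9:-→d10:-→d11:-→d12:-→d13:-→d14:-→d15:-→d16:-→d17:-→d18:-→d19:-→d20:-→d21:-→d22:-→d23:-→d24:H5 -> H5
  add 205.157.240.0/20 -> H5 at depth 20
  lookup 205.157.247.19: bits 11001101100111011111 walk d0:H5→d1:-→d2:-→d3:-→d4:-→d5:-→d6:-→d7:-→d8:-→d9:-→d10:-→d11:-→d12:-→d13:-→d14:-→d15:-→d16:H3→d17:-→d18:-→d19:-→d20:H5 -> H5
  lookup 123.169.144.5: bits 01111011101010011001 walk d0:H5→d1:-→d2:-→d3:-→d4:-→d5:-→d6:-→d7:-→d8:-→d9:-→d10:-→d11:-→d12:H2→d13:-→d14:-→d15:-→d16:-→d17:-→d18:-→d19:-→d20:H3 -> H3
  add 140.0.0.0/9 -> H0 at depth 9

== LOOKUPS ==
["H3","H3","H5","H3","H5","H5","H3"]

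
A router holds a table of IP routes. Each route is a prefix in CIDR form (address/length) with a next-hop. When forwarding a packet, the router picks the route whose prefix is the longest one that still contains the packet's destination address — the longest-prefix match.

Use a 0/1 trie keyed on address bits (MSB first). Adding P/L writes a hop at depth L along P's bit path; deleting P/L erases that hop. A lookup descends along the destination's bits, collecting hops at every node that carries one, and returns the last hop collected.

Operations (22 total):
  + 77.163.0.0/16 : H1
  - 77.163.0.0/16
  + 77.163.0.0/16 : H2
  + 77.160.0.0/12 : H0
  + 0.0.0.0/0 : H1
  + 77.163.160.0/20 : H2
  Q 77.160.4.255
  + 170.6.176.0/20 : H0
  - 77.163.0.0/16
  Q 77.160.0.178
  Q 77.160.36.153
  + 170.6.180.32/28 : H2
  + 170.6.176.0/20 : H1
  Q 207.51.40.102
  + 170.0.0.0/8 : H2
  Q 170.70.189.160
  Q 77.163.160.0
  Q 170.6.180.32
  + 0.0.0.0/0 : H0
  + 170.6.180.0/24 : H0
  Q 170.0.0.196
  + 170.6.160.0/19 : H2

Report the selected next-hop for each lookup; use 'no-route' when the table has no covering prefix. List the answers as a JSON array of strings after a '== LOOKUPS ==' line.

Process each operation:
  + 77.163.0.0/16 (H1) depth=16
  - 77.163.0.0/16 clear@16
  + 77.163.0.0/16 (H2) depth=16
  + 77.160.0.0/12 (H0) depth=12
  + 0.0.0.0/0 (H1) depth=0
  + 77.163.160.0/20 (H2) depth=20
  lookup 77.160.4.255: bits 01001101101000 walk d0:H1→d1:-→d2:-→d3:-→d4:-→d5:-→d6:-→d7:-→d8:-→d9:-→d10:-→d11:-→d12:H0→d13:-→d14:- -> H0
  + 170.6.176.0/20 (H0) depth=20
  - 77.163.0.0/16 clear@16
  lookup 77.160.0.178: bits 01001101101000 walk d0:H1→d1:-→d2:-→d3:-→d4:-→d5:-→d6:-→d7:-→d8:-→d9:-→d10:-→d11:-→d12:H0→d13:-→d14:- -> H0
  lookup 77.160.36.153: bits 01001101101000 walk d0:H1→d1:-→d2:-→d3:-→d4:-→d5:-→d6:-→d7:-→d8:-→d9:-→d10:-→d11:-→d12:H0→d13:-→d14:- -> H0
  + 170.6.180.32/28 (H2) depth=28
  + 170.6.176.0/20 (H1) depth=20
  lookup 207.51.40.102: bits 1 walk d0:H1→d1:- -> H1
  + 170.0.0.0/8 (H2) depth=8
  lookup 170.70.189.160: bits 101010100 walk d0:H1→d1:-→d2:-→d3:-→d4:-→d5:-→d6:-→d7:-→d8:H2→d9:- -> H2
  lookup 77.163.160.0: bits 01001101101000111010 walk d0:H1→d1:-→d2:-→d3:-→d4:-→d5:-→d6:-→d7:-→d8:-→d9:-→d10:-→d11:-→d12:H0→d13:-→d14:-→d15:-→d16:-→d17:-→d18:-→d19:-→d20:H2 -> H2
  lookup 170.6.180.32: bits 1010101000000110101101000010 walk d0:H1→d1:-→d2:-→d3:-→d4:-→d5:-→d6:-→d7:-→d8:H2→d9:-→d10:-→d11:-→d12:-→d13:-→d14:-→d15:-→d16:-→d17:-→d18:-→d19:-→d20:H1→d21:-→d22:-→d23:-→d24:-→d25:-→d26:-→d27:-→d28:H2 -> H2
  + 0.0.0.0/0 (H0) depth=0
  + 170.6.180.0/24 (H0) depth=24
  lookup 170.0.0.196: bits 1010101000000 walk d0:H0→d1:-→d2:-→d3:-→d4:-→d5:-→d6:-→d7:-→d8:H2→d9:-→d10:-→d11:-→d12:-→d13:- -> H2
  + 170.6.160.0/19 (H2) depth=19

== LOOKUPS ==
["H0","H0","H0","H1","H2","H2","H2","H2"]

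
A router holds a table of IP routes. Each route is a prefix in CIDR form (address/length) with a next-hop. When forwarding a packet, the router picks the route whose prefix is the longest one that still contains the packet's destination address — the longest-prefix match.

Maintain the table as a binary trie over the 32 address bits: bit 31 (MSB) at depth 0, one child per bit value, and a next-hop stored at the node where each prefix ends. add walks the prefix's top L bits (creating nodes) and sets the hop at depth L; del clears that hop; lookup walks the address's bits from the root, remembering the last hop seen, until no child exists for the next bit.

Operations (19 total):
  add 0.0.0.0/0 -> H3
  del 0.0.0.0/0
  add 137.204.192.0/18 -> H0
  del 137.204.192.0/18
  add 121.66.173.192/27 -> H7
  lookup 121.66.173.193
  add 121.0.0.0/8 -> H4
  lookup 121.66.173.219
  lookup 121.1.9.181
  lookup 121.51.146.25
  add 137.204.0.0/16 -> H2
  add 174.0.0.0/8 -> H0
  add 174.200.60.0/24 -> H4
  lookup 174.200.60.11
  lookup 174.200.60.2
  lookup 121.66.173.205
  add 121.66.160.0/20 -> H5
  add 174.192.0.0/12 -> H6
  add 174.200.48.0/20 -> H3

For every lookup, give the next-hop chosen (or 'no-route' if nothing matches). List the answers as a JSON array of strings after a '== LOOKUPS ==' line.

Trace:
  add 0.0.0.0/0 -> H3 at depth 0
  - 0.0.0.0/0 clear@0
  add 137.204.192.0/18 -> H0 at depth 18
  - 137.204.192.0/18 clear@18
  add 121.66.173.192/27 -> H7 at depth 27
  Q 121.66.173.193: descend 011110010100001010101101110 ; hops seen [H7] ; pick H7
  add 121.0.0.0/8 -> H4 at depth 8
  Q 121.66.173.219: descend 011110010100001010101101110 ; hops seen [H4,H7] ; pick H7
  Q 121.1.9.181: descend 011110010 ; hops seen [H4] ; pick H4
  Q 121.51.146.25: descend 011110010 ; hops seen [H4] ; pick H4
  add 137.204.0.0/16 -> H2 at depth 16
  add 174.0.0.0/8 -> H0 at depth 8
  add 174.200.60.0/24 -> H4 at depth 24
  Q 174.200.60.11: descend 101011101100100000111100 ; hops seen [H0,H4] ; pick H4
  Q 174.200.60.2: descend 101011101100100000111100 ; hops seen [H0,H4] ; pick H4
  Q 121.66.173.205: descend 011110010100001010101101110 ; hops seen [H4,H7] ; pick H7
  add 121.66.160.0/20 -> H5 at depth 20
  add 174.192.0.0/12 -> H6 at depth 12
  add 174.200.48.0/20 -> H3 at depth 20

== LOOKUPS ==
["H7","H7","H4","H4","H4","H4","H7"]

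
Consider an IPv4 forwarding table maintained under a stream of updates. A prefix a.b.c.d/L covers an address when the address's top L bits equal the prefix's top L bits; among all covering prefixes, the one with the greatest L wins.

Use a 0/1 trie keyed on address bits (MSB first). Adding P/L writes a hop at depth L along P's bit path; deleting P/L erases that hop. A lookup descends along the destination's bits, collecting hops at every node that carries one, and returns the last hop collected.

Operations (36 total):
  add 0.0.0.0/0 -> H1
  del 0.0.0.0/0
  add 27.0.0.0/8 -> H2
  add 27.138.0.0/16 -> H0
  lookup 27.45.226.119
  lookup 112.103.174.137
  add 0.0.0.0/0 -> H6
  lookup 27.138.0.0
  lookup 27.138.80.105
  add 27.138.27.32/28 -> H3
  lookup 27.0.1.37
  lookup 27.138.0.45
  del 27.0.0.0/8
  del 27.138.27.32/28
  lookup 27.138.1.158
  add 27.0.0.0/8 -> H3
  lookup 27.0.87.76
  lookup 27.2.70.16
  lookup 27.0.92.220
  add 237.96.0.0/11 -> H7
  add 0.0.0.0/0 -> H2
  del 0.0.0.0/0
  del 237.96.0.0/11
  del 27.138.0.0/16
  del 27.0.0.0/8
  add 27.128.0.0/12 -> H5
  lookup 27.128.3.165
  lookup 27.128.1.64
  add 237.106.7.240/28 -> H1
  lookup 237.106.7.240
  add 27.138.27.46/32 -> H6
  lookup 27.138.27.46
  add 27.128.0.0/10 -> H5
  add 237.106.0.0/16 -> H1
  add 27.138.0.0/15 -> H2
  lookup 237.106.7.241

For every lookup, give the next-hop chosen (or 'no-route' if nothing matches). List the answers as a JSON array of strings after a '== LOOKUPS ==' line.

Apply in order:
  add 0.0.0.0/0 -> H1 at depth 0
  - 0.0.0.0/0 clear@0
  add 27.0.0.0/8 -> H2 at depth 8
  add 27.138.0.0/16 -> H0 at depth 16
  Q 27.45.226.119: descend 00011011 ; hops seen [H2] ; pick H2
  Q 112.103.174.137: descend 0 ; hops seen [∅] ; pick no-route
  add 0.0.0.0/0 -> H6 at depth 0
  Q 27.138.0.0: descend 0001101110001010 ; hops seen [H6,H2,H0] ; pick H0
  Q 27.138.80.105: descend 0001101110001010 ; hops seen [H6,H2,H0] ; pick H0
  add 27.138.27.32/28 -> H3 at depth 28
  Q 27.0.1.37: descend 00011011 ; hops seen [H6,H2] ; pick H2
  Q 27.138.0.45: descend 0001101110001010000 ; hops seen [H6,H2,H0] ; pick H0
  - 27.0.0.0/8 clear@8
  - 27.138.27.32/28 clear@28
  Q 27.138.1.158: descend 0001101110001010000 ; hops seen [H6,H0] ; pick H0
  add 27.0.0.0/8 -> H3 at depth 8
  Q 27.0.87.76: descend 00011011 ; hops seen [H6,H3] ; pick H3
  Q 27.2.70.16: descend 00011011 ; hops seen [H6,H3] ; pick H3
  Q 27.0.92.220: descend 00011011 ; hops seen [H6,H3] ; pick H3
  add 237.96.0.0/11 -> H7 at depth 11
  add 0.0.0.0/0 -> H2 at depth 0
  - 0.0.0.0/0 clear@0
  - 237.96.0.0/11 clear@11
  - 27.138.0.0/16 clear@16
  - 27.0.0.0/8 clear@8
  add 27.128.0.0/12 -> H5 at depth 12
  Q 27.128.3.165: descend 000110111000 ; hops seen [H5] ; pick H5
  Q 27.128.1.64: descend 000110111000 ; hops seen [H5] ; pick H5
  add 237.106.7.240/28 -> H1 at depth 28
  Q 237.106.7.240: descend 1110110101101010000001111111 ; hops seen [H1] ; pick H1
  add 27.138.27.46/32 -> H6 at depth 32
  Q 27.138.27.46: descend 00011011100010100001101100101110 ; hops seen [H5,H6] ; pick H6
  add 27.128.0.0/10 -> H5 at depth 10
  add 237.106.0.0/16 -> H1 at depth 16
  add 27.138.0.0/15 -> H2 at depth 15
  Q 237.106.7.241: descend 1110110101101010000001111111 ; hops seen [H1,H1] ; pick H1

== LOOKUPS ==
["H2","no-route","H0","H0","H2","H0","H0","H3","H3","H3","H5","H5","H1","H6","H1"]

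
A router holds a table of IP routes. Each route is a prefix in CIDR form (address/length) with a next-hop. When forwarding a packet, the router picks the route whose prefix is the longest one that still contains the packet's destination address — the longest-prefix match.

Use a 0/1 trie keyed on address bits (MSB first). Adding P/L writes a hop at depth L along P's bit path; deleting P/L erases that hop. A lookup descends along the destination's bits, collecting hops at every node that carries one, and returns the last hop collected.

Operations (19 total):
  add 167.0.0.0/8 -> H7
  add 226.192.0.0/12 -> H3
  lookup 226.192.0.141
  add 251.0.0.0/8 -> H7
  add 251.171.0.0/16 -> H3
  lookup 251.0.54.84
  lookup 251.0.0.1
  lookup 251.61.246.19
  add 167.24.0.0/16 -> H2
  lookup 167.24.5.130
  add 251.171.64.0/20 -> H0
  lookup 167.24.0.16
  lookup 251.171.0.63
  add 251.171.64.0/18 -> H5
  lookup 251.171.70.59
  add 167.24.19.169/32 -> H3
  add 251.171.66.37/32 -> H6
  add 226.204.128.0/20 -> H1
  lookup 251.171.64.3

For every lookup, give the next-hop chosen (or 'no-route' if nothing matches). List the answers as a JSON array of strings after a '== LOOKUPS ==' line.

Process each operation:
  + 167.0.0.0/8 (H7) depth=8
  + 226.192.0.0/12 (H3) depth=12
  Q 226.192.0.141: descend 111000101100 ; hops seen [H3] ; pick H3
  + 251.0.0.0/8 (H7) depth=8
  + 251.171.0.0/16 (H3) depth=16
  Q 251.0.54.84: descend 11111011 ; hops seen [H7] ; pick H7
  Q 251.0.0.1: descend 11111011 ; hops seen [H7] ; pick H7
  Q 251.61.246.19: descend 11111011 ; hops seen [H7] ; pick H7
  + 167.24.0.0/16 (H2) depth=16
  Q 167.24.5.130: descend 1010011100011000 ; hops seen [H7,H2] ; pick H2
  + 251.171.64.0/20 (H0) depth=20
  Q 167.24.0.16: descend 1010011100011000 ; hops seen [H7,H2] ; pick H2
  Q 251.171.0.63: descend 11111011101010110 ; hops seen [H7,H3] ; pick H3
  + 251.171.64.0/18 (H5) depth=18
  Q 251.171.70.59: descend 11111011101010110100 ; hops seen [H7,H3,H5,H0] ; pick H0
  + 167.24.19.169/32 (H3) depth=32
  + 251.171.66.37/32 (H6) depth=32
  + 226.204.128.0/20 (H1) depth=20
  Q 251.171.64.3: descend 1111101110101011010000 ; hops seen [H7,H3,H5,H0] ; pick H0

== LOOKUPS ==
["H3","H7","H7","H7","H2","H2","H3","H0","H0"]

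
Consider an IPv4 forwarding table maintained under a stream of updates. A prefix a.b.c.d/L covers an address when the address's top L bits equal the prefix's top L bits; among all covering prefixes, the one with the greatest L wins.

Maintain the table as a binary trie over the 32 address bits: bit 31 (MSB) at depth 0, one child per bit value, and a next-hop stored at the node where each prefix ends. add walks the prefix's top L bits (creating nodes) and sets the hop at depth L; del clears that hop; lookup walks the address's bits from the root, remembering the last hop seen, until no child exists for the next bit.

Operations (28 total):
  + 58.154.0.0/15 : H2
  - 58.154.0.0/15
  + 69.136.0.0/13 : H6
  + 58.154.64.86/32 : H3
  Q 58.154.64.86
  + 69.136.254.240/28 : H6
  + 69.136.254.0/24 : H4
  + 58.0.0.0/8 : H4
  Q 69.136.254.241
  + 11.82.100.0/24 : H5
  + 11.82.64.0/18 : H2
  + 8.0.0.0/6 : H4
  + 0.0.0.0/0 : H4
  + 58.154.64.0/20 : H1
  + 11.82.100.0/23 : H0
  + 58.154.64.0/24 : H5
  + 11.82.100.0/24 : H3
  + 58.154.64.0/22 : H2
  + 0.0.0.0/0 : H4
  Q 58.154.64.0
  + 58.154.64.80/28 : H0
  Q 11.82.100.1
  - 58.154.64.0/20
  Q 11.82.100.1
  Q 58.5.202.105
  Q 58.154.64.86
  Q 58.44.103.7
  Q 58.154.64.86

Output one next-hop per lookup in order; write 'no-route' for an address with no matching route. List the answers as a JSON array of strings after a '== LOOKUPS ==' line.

Process each operation:
  + 58.154.0.0/15 (H2) depth=15
  del 58.154.0.0/15 (clear depth 15)
  + 69.136.0.0/13 (H6) depth=13
  + 58.154.64.86/32 (H3) depth=32
  lookup 58.154.64.86: bits 00111010100110100100000001010110 walk d0:-→d1:-→d2:-→d3:-→d4:-→d5:-→d6:-→d7:-→d8:-→d9:-→d10:-→d11:-→d12:-→d13:-→d14:-→d15:-→d16:-→d17:-→d18:-→d19:-→d20:-→d21:-→d22:-→d23:-→d24:-→d25:-→d26:-→d27:-→d28:-→d29:-→d30:-→d31:-→d32:H3 -> H3
  + 69.136.254.240/28 (H6) depth=28
  + 69.136.254.0/24 (H4) depth=24
  + 58.0.0.0/8 (H4) depth=8
  lookup 69.136.254.241: bits 0100010110001000111111101111 walk d0:-→d1:-→d2:-→d3:-→d4:-→d5:-→d6:-→d7:-→d8:-→d9:-→d10:-→d11:-→d12:-→d13:H6→d14:-→d15:-→d16:-→d17:-→d18:-→d19:-→d20:-→d21:-→d22:-→d23:-→d24:H4→d25:-→d26:-→d27:-→d28:H6 -> H6
  + 11.82.100.0/24 (H5) depth=24
  + 11.82.64.0/18 (H2) depth=18
  + 8.0.0.0/6 (H4) depth=6
  + 0.0.0.0/0 (H4) depth=0
  + 58.154.64.0/20 (H1) depth=20
  + 11.82.100.0/23 (H0) depth=23
  + 58.154.64.0/24 (H5) depth=24
  + 11.82.100.0/24 (H3) depth=24
  + 58.154.64.0/22 (H2) depth=22
  + 0.0.0.0/0 (H4) depth=0
  lookup 58.154.64.0: bits 0011101010011010010000000 walk d0:H4→d1:-→d2:-→d3:-→d4:-→d5:-→d6:-→d7:-→d8:H4→d9:-→d10:-→d11:-→d12:-→d13:-→d14:-→d15:-→d16:-→d17:-→d18:-→d19:-→d20:H1→d21:-→d22:H2→d23:-→d24:H5→d25:- -> H5
  + 58.154.64.80/28 (H0) depth=28
  lookup 11.82.100.1: bits 000010110101001001100100 walk d0:H4→d1:-→d2:-→d3:-→d4:-→d5:-→d6:H4→d7:-→d8:-→d9:-→d10:-→d11:-→d12:-→d13:-→d14:-→d15:-→d16:-→d17:-→d18:H2→d19:-→d20:-→d21:-→d22:-→d23:H0→d24:H3 -> H3
  del 58.154.64.0/20 (clear depth 20)
  lookup 11.82.100.1: bits 000010110101001001100100 walk d0:H4→d1:-→d2:-→d3:-→d4:-→d5:-→d6:H4→d7:-→d8:-→d9:-→d10:-→d11:-→d12:-→d13:-→d14:-→d15:-→d16:-→d17:-→d18:H2→d19:-→d20:-→d21:-→d22:-→d23:H0→d24:H3 -> H3
  lookup 58.5.202.105: bits 00111010 walk d0:H4→d1:-→d2:-→d3:-→d4:-→d5:-→d6:-→d7:-→d8:H4 -> H4
  lookup 58.154.64.86: bits 00111010100110100100000001010110 walk d0:H4→d1:-→d2:-→d3:-→d4:-→d5:-→d6:-→d7:-→d8:H4→d9:-→d10:-→d11:-→d12:-→d13:-→d14:-→d15:-→d16:-→d17:-→d18:-→d19:-→d20:-→d21:-→d22:H2→d23:-→d24:H5→d25:-→d26:-→d27:-→d28:H0→d29:-→d30:-→d31:-→d32:H3 -> H3
  lookup 58.44.103.7: bits 00111010 walk d0:H4→d1:-→d2:-→d3:-→d4:-→d5:-→d6:-→d7:-→d8:H4 -> H4
  lookup 58.154.64.86: bits 00111010100110100100000001010110 walk d0:H4→d1:-→d2:-→d3:-→d4:-→d5:-→d6:-→d7:-→d8:H4→d9:-→d10:-→d11:-→d12:-→d13:-→d14:-→d15:-→d16:-→d17:-→d18:-→d19:-→d20:-→d21:-→d22:H2→d23:-→d24:H5→d25:-→d26:-→d27:-→d28:H0→d29:-→d30:-→d31:-→d32:H3 -> H3

== LOOKUPS ==
["H3","H6","H5","H3","H3","H4","H3","H4","H3"]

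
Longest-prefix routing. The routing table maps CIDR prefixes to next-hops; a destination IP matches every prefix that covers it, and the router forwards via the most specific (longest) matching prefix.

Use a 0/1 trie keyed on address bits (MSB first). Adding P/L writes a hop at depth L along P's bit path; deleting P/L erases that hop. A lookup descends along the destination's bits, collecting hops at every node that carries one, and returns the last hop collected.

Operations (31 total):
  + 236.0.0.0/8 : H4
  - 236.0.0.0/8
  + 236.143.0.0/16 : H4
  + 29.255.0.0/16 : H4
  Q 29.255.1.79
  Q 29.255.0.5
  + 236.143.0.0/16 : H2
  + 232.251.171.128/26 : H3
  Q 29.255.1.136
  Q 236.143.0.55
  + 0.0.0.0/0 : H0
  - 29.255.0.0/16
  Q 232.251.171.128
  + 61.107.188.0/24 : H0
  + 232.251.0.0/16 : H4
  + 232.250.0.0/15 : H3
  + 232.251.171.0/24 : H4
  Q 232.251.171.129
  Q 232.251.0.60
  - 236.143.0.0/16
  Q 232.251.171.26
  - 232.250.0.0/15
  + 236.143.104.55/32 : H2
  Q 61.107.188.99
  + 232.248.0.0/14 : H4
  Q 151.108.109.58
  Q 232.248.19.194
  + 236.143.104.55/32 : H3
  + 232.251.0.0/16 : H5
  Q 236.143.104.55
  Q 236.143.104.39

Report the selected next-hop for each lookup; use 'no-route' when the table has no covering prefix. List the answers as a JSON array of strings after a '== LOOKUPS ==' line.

Apply in order:
  add 236.0.0.0/8 -> H4 at depth 8
  del 236.0.0.0/8 (clear depth 8)
  add 236.143.0.0/16 -> H4 at depth 16
  add 29.255.0.0/16 -> H4 at depth 16
  lookup 29.255.1.79: bits 0001110111111111 walk d0:-→d1:-→d2:-→d3:-→d4:-→d5:-→d6:-→d7:-→d8:-→d9:-→d10:-→d11:-→d12:-→d13:-→d14:-→d15:-→d16:H4 -> H4
  lookup 29.255.0.5: bits 0001110111111111 walk d0:-→d1:-→d2:-→d3:-→d4:-→d5:-→d6:-→d7:-→d8:-→d9:-→d10:-→d11:-→d12:-→d13:-→d14:-→d15:-→d16:H4 -> H4
  add 236.143.0.0/16 -> H2 at depth 16
  add 232.251.171.128/26 -> H3 at depth 26
  lookup 29.255.1.136: bits 0001110111111111 walk d0:-→d1:-→d2:-→d3:-→d4:-→d5:-→d6:-→d7:-→d8:-→d9:-→d10:-→d11:-→d12:-→d13:-→d14:-→d15:-→d16:H4 -> H4
  lookup 236.143.0.55: bits 1110110010001111 walk d0:-→d1:-→d2:-→d3:-→d4:-→d5:-→d6:-→d7:-→d8:-→d9:-→d10:-→d11:-→d12:-→d13:-→d14:-→d15:-→d16:H2 -> H2
  add 0.0.0.0/0 -> H0 at depth 0
  del 29.255.0.0/16 (clear depth 16)
  lookup 232.251.171.128: bits 11101000111110111010101110 walk d0:H0→d1:-→d2:-→d3:-→d4:-→d5:-→d6:-→d7:-→d8:-→d9:-→d10:-→d11:-→d12:-→d13:-→d14:-→d15:-→d16:-→d17:-→d18:-→d19:-→d20:-→d21:-→d22:-→d23:-→d24:-→d25:-→d26:H3 -> H3
  add 61.107.188.0/24 -> H0 at depth 24
  add 232.251.0.0/16 -> H4 at depth 16
  add 232.250.0.0/15 -> H3 at depth 15
  add 232.251.171.0/24 -> H4 at depth 24
  lookup 232.251.171.129: bits 11101000111110111010101110 walk d0:H0→d1:-→d2:-→d3:-→d4:-→d5:-→d6:-→d7:-→d8:-→d9:-→d10:-→d11:-→d12:-→d13:-→d14:-→d15:H3→d16:H4→d17:-→d18:-→d19:-→d20:-→d21:-→d22:-→d23:-→d24:H4→d25:-→d26:H3 -> H3
  lookup 232.251.0.60: bits 1110100011111011 walk d0:H0→d1:-→d2:-→d3:-→d4:-→d5:-→d6:-→d7:-→d8:-→d9:-→d10:-→d11:-→d12:-→d13:-→d14:-→d15:H3→d16:H4 -> H4
  del 236.143.0.0/16 (clear depth 16)
  lookup 232.251.171.26: bits 111010001111101110101011 walk d0:H0→d1:-→d2:-→d3:-→d4:-→d5:-→d6:-→d7:-→d8:-→d9:-→d10:-→d11:-→d12:-→d13:-→d14:-→d15:H3→d16:H4→d17:-→d18:-→d19:-→d20:-→d21:-→d22:-→d23:-→d24:H4 -> H4
  del 232.250.0.0/15 (clear depth 15)
  add 236.143.104.55/32 -> H2 at depth 32
  lookup 61.107.188.99: bits 001111010110101110111100 walk d0:H0→d1:-→d2:-→d3:-→d4:-→d5:-→d6:-→d7:-→d8:-→d9:-→d10:-→d11:-→d12:-→d13:-→d14:-→d15:-→d16:-→d17:-→d18:-→d19:-→d20:-→d21:-→d22:-→d23:-→d24:H0 -> H0
  add 232.248.0.0/14 -> H4 at depth 14
  lookup 151.108.109.58: bits 1 walk d0:H0→d1:- -> H0
  lookup 232.248.19.194: bits 11101000111110 walk d0:H0→d1:-→d2:-→d3:-→d4:-→d5:-→d6:-→d7:-→d8:-→d9:-→d10:-→d11:-→d12:-→d13:-→d14:H4 -> H4
  add 236.143.104.55/32 -> H3 at depth 32
  add 232.251.0.0/16 -> H5 at depth 16
  lookup 236.143.104.55: bits 11101100100011110110100000110111 walk d0:H0→d1:-→d2:-→d3:-→d4:-→d5:-→d6:-→d7:-→d8:-→d9:-→d10:-→d11:-→d12:-→d13:-→d14:-→d15:-→d16:-→d17:-→d18:-→d19:-→d20:-→d21:-→d22:-→d23:-→d24:-→d25:-→d26:-→d27:-→d28:-→d29:-→d30:-→d31:-→d32:H3 -> H3
  lookup 236.143.104.39: bits 111011001000111101101000001 walk d0:H0→d1:-→d2:-→d3:-→d4:-→d5:-→d6:-→d7:-→d8:-→d9:-→d10:-→d11:-→d12:-→d13:-→d14:-→d15:-→d16:-→d17:-→d18:-→d19:-→d20:-→d21:-→d22:-→d23:-→d24:-→d25:-→d26:-→d27:- -> H0

== LOOKUPS ==
["H4","H4","H4","H2","H3","H3","H4","H4","H0","H0","H4","H3","H0"]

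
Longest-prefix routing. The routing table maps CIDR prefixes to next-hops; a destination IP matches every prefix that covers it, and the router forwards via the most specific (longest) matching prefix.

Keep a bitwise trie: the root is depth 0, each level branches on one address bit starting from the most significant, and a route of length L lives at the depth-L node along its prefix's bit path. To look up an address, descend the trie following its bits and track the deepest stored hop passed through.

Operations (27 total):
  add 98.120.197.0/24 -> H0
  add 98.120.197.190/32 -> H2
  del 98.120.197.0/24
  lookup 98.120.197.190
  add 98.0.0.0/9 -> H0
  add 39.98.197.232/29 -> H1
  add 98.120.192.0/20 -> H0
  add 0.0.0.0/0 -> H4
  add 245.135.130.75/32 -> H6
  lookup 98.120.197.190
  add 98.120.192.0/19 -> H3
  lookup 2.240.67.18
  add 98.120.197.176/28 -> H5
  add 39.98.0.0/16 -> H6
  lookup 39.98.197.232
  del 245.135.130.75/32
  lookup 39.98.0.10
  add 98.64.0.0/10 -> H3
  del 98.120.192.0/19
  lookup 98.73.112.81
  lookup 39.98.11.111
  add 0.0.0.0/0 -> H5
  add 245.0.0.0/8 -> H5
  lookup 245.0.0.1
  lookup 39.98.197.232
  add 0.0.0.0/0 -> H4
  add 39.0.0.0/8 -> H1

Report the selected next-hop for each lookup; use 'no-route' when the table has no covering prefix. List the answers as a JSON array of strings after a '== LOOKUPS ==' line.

Trace:
  add 98.120.197.0/24 -> H0 at depth 24
  add 98.120.197.190/32 -> H2 at depth 32
  - 98.120.197.0/24 clear@24
  ? 98.120.197.190  path d0:-→d1:-→d2:-→d3:-→d4:-→d5:-→d6:-→d7:-→d8:-→d9:-→d10:-→d11:-→d12:-→d13:-→d14:-→d15:-→d16:-→d17:-→d18:-→d19:-→d20:-→d21:-→d22:-→d23:-→d24:-→d25:-→d26:-→d27:-→d28:-→d29:-→d30:-→d31:-→d32:H2  best=H2
  add 98.0.0.0/9 -> H0 at depth 9
  add 39.98.197.232/29 -> H1 at depth 29
  add 98.120.192.0/20 -> H0 at depth 20
  add 0.0.0.0/0 -> H4 at depth 0
  add 245.135.130.75/32 -> H6 at depth 32
  ? 98.120.197.190  path d0:H4→d1:-→d2:-→d3:-→d4:-→d5:-→d6:-→d7:-→d8:-→d9:H0→d10:-→d11:-→d12:-→d13:-→d14:-→d15:-→d16:-→d17:-→d18:-→d19:-→d20:H0→d21:-→d22:-→d23:-→d24:-→d25:-→d26:-→d27:-→d28:-→d29:-→d30:-→d31:-→d32:H2  best=H2
  add 98.120.192.0/19 -> H3 at depth 19
  ? 2.240.67.18  path d0:H4→d1:-→d2:-  best=H4
  add 98.120.197.176/28 -> H5 at depth 28
  add 39.98.0.0/16 -> H6 at depth 16
  ? 39.98.197.232  path d0:H4→d1:-→d2:-→d3:-→d4:-→d5:-→d6:-→d7:-→d8:-→d9:-→d10:-→d11:-→d12:-→d13:-→d14:-→d15:-→d16:H6→d17:-→d18:-→d19:-→d20:-→d21:-→d22:-→d23:-→d24:-→d25:-→d26:-→d27:-→d28:-→d29:H1  best=H1
  - 245.135.130.75/32 clear@32
  ? 39.98.0.10  path d0:H4→d1:-→d2:-→d3:-→d4:-→d5:-→d6:-→d7:-→d8:-→d9:-→d10:-→d11:-→d12:-→d13:-→d14:-→d15:-→d16:H6  best=H6
  add 98.64.0.0/10 -> H3 at depth 10
  - 98.120.192.0/19 clear@19
  ? 98.73.112.81  path d0:H4→d1:-→d2:-→d3:-→d4:-→d5:-→d6:-→d7:-→d8:-→d9:H0→d10:H3  best=H3
  ? 39.98.11.111  path d0:H4→d1:-→d2:-→d3:-→d4:-→d5:-→d6:-→d7:-→d8:-→d9:-→d10:-→d11:-→d12:-→d13:-→d14:-→d15:-→d16:H6  best=H6
  add 0.0.0.0/0 -> H5 at depth 0
  add 245.0.0.0/8 -> H5 at depth 8
  ? 245.0.0.1  path d0:H5→d1:-→d2:-→d3:-→d4:-→d5:-→d6:-→d7:-→d8:H5  best=H5
  ? 39.98.197.232  path d0:H5→d1:-→d2:-→d3:-→d4:-→d5:-→d6:-→d7:-→d8:-→d9:-→d10:-→d11:-→d12:-→d13:-→d14:-→d15:-→d16:H6→d17:-→d18:-→d19:-→d20:-→d21:-→d22:-→d23:-→d24:-→d25:-→d26:-→d27:-→d28:-→d29:H1  best=H1
  add 0.0.0.0/0 -> H4 at depth 0
  add 39.0.0.0/8 -> H1 at depth 8

== LOOKUPS ==
["H2","H2","H4","H1","H6","H3","H6","H5","H1"]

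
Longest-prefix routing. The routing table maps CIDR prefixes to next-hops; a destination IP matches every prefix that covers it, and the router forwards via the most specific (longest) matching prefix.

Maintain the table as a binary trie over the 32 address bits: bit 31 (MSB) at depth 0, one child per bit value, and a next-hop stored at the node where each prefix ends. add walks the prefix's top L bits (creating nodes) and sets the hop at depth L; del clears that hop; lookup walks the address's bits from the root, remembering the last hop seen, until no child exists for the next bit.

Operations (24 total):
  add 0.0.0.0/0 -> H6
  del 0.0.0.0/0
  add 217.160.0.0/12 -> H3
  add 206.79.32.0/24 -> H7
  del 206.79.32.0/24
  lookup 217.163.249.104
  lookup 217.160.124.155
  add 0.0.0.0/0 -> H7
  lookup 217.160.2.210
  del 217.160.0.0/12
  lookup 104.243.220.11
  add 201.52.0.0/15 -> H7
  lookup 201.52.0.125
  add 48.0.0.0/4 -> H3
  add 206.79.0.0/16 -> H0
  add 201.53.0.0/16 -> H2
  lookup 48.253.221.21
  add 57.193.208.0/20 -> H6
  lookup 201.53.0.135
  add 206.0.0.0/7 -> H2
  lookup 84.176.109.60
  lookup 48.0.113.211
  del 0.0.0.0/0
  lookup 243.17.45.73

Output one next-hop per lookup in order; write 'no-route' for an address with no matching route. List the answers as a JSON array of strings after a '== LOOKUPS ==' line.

Apply in order:
  + 0.0.0.0/0 (H6) depth=0
  del 0.0.0.0/0 (clear depth 0)
  + 217.160.0.0/12 (H3) depth=12
  + 206.79.32.0/24 (H7) depth=24
  del 206.79.32.0/24 (clear depth 24)
  ? 217.163.249.104  path d0:-→d1:-→d2:-→d3:-→d4:-→d5:-→d6:-→d7:-→d8:-→d9:-→d10:-→d11:-→d12:H3  best=H3
  ? 217.160.124.155  path d0:-→d1:-→d2:-→d3:-→d4:-→d5:-→d6:-→d7:-→d8:-→d9:-→d10:-→d11:-→d12:H3  best=H3
  + 0.0.0.0/0 (H7) depth=0
  ? 217.160.2.210  path d0:H7→d1:-→d2:-→d3:-→d4:-→d5:-→d6:-→d7:-→d8:-→d9:-→d10:-→d11:-→d12:H3  best=H3
  del 217.160.0.0/12 (clear depth 12)
  ? 104.243.220.11  path d0:H7  best=H7
  + 201.52.0.0/15 (H7) depth=15
  ? 201.52.0.125  path d0:H7→d1:-→d2:-→d3:-→d4:-→d5:-→d6:-→d7:-→d8:-→d9:-→d10:-→d11:-→d12:-→d13:-→d14:-→d15:H7  best=H7
  + 48.0.0.0/4 (H3) depth=4
  + 206.79.0.0/16 (H0) depth=16
  + 201.53.0.0/16 (H2) depth=16
  ? 48.253.221.21  path d0:H7→d1:-→d2:-→d3:-→d4:H3  best=H3
  + 57.193.208.0/20 (H6) depth=20
  ? 201.53.0.135  path d0:H7→d1:-→d2:-→d3:-→d4:-→d5:-→d6:-→d7:-→d8:-→d9:-→d10:-→d11:-→d12:-→d13:-→d14:-→d15:H7→d16:H2  best=H2
  + 206.0.0.0/7 (H2) depth=7
  ? 84.176.109.60  path d0:H7→d1:-  best=H7
  ? 48.0.113.211  path d0:H7→d1:-→d2:-→d3:-→d4:H3  best=H3
  del 0.0.0.0/0 (clear depth 0)
  ? 243.17.45.73  path d0:-→d1:-→d2:-  best=no-route

== LOOKUPS ==
["H3","H3","H3","H7","H7","H3","H2","H7","H3","no-route"]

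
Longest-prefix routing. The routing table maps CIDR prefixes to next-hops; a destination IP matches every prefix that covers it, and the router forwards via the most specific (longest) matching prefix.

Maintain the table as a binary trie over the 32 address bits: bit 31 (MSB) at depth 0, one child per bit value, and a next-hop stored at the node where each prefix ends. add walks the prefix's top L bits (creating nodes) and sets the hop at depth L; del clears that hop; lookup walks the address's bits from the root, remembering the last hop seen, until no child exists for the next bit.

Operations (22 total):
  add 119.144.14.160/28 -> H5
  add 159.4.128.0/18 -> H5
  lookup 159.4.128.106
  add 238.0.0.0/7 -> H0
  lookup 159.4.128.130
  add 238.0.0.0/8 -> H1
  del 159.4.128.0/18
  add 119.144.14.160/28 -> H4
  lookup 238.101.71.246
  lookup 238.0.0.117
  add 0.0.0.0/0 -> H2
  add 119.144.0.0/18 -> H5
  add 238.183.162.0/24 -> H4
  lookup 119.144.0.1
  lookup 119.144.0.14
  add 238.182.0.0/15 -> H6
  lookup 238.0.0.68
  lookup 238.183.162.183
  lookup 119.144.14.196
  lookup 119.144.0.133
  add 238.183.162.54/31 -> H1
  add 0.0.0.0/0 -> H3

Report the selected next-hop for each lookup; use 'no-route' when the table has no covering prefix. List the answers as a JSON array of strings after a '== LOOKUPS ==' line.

Process each operation:
  + 119.144.14.160/28 (H5) depth=28
  + 159.4.128.0/18 (H5) depth=18
  Q 159.4.128.106: descend 100111110000010010 ; hops seen [H5] ; pick H5
  + 238.0.0.0/7 (H0) depth=7
  Q 159.4.128.130: descend 100111110000010010 ; hops seen [H5] ; pick H5
  + 238.0.0.0/8 (H1) depth=8
  del 159.4.128.0/18 (clear depth 18)
  + 119.144.14.160/28 (H4) depth=28
  Q 238.101.71.246: descend 11101110 ; hops seen [H0,H1] ; pick H1
  Q 238.0.0.117: descend 11101110 ; hops seen [H0,H1] ; pick H1
  + 0.0.0.0/0 (H2) depth=0
  + 119.144.0.0/18 (H5) depth=18
  + 238.183.162.0/24 (H4) depth=24
  Q 119.144.0.1: descend 01110111100100000000 ; hops seen [H2,H5] ; pick H5
  Q 119.144.0.14: descend 01110111100100000000 ; hops seen [H2,H5] ; pick H5
  + 238.182.0.0/15 (H6) depth=15
  Q 238.0.0.68: descend 11101110 ; hops seen [H2,H0,H1] ; pick H1
  Q 238.183.162.183: descend 111011101011011110100010 ; hops seen [H2,H0,H1,H6,H4] ; pick H4
  Q 119.144.14.196: descend 0111011110010000000011101 ; hops seen [H2,H5] ; pick H5
  Q 119.144.0.133: descend 01110111100100000000 ; hops seen [H2,H5] ; pick H5
  + 238.183.162.54/31 (H1) depth=31
  + 0.0.0.0/0 (H3) depth=0

== LOOKUPS ==
["H5","H5","H1","H1","H5","H5","H1","H4","H5","H5"]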